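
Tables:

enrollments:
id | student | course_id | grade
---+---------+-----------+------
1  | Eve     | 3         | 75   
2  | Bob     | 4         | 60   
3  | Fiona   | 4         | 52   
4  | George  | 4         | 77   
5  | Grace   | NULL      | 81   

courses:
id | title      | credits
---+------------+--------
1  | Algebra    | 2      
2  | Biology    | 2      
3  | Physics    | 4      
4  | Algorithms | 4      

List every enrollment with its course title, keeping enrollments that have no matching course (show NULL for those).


LEFT JOIN keeps every row from enrollments (the left table); where course_id has no match in courses, the course columns become NULL. Walk through each enrollment:
  - enrollment 1 (Eve): course_id=3 -> matches Physics
  - enrollment 2 (Bob): course_id=4 -> matches Algorithms
  - enrollment 3 (Fiona): course_id=4 -> matches Algorithms
  - enrollment 4 (George): course_id=4 -> matches Algorithms
  - enrollment 5 (Grace): course_id=NULL, no match -> kept with NULL
All 5 rows appear; 1 has NULL course.

SQL:
SELECT a.student, b.title AS course
FROM enrollments a
LEFT JOIN courses b ON a.course_id = b.id

Result:
student | course    
--------+-----------
Eve     | Physics   
Bob     | Algorithms
Fiona   | Algorithms
George  | Algorithms
Grace   | NULL      


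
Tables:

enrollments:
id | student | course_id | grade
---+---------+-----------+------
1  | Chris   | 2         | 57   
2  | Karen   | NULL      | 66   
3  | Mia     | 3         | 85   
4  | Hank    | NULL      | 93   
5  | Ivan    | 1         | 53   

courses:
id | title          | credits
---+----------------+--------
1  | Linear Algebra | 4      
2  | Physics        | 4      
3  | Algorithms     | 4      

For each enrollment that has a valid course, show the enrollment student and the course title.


INNER JOIN keeps only enrollments rows whose course_id matches an id in courses. Walk through each enrollment:
  - enrollment 1 (Chris): course_id=2 -> matches Physics
  - enrollment 2 (Karen): course_id=NULL, no match -> dropped
  - enrollment 3 (Mia): course_id=3 -> matches Algorithms
  - enrollment 4 (Hank): course_id=NULL, no match -> dropped
  - enrollment 5 (Ivan): course_id=1 -> matches Linear Algebra
So 2 of 5 rows are dropped.

SQL:
SELECT a.student, b.title AS course
FROM enrollments a
INNER JOIN courses b ON a.course_id = b.id

Result:
student | course        
--------+---------------
Chris   | Physics       
Mia     | Algorithms    
Ivan    | Linear Algebra


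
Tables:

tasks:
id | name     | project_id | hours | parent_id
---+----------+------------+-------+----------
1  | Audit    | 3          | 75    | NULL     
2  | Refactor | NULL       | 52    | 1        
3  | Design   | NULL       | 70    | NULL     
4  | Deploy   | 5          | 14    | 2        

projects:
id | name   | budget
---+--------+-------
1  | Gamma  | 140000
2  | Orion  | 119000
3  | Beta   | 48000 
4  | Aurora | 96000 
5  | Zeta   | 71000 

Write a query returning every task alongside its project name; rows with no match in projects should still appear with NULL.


LEFT JOIN keeps every row from tasks (the left table); where project_id has no match in projects, the project columns become NULL. Walk through each task:
  - task 1 (Audit): project_id=3 -> matches Beta
  - task 2 (Refactor): project_id=NULL, no match -> kept with NULL
  - task 3 (Design): project_id=NULL, no match -> kept with NULL
  - task 4 (Deploy): project_id=5 -> matches Zeta
All 4 rows appear; 2 have NULL project.

SQL:
SELECT a.name, b.name AS project
FROM tasks a
LEFT JOIN projects b ON a.project_id = b.id

Result:
name     | project
---------+--------
Audit    | Beta   
Refactor | NULL   
Design   | NULL   
Deploy   | Zeta   


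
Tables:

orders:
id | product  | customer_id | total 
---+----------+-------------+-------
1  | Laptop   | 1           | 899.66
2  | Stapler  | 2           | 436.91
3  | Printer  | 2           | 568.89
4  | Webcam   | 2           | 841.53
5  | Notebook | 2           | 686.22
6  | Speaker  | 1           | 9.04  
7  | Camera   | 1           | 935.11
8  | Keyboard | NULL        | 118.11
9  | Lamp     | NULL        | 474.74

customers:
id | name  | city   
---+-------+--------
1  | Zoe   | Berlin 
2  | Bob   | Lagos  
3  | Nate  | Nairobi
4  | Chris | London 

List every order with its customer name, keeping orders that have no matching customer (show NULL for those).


LEFT JOIN keeps every row from orders (the left table); where customer_id has no match in customers, the customer columns become NULL. Walk through each order:
  - order 1 (Laptop): customer_id=1 -> matches Zoe
  - order 2 (Stapler): customer_id=2 -> matches Bob
  - order 3 (Printer): customer_id=2 -> matches Bob
  - order 4 (Webcam): customer_id=2 -> matches Bob
  - order 5 (Notebook): customer_id=2 -> matches Bob
  - order 6 (Speaker): customer_id=1 -> matches Zoe
  - order 7 (Camera): customer_id=1 -> matches Zoe
  - order 8 (Keyboard): customer_id=NULL, no match -> kept with NULL
  - order 9 (Lamp): customer_id=NULL, no match -> kept with NULL
All 9 rows appear; 2 have NULL customer.

SQL:
SELECT a.product, b.name AS customer
FROM orders a
LEFT JOIN customers b ON a.customer_id = b.id

Result:
product  | customer
---------+---------
Laptop   | Zoe     
Stapler  | Bob     
Printer  | Bob     
Webcam   | Bob     
Notebook | Bob     
Speaker  | Zoe     
Camera   | Zoe     
Keyboard | NULL    
Lamp     | NULL    


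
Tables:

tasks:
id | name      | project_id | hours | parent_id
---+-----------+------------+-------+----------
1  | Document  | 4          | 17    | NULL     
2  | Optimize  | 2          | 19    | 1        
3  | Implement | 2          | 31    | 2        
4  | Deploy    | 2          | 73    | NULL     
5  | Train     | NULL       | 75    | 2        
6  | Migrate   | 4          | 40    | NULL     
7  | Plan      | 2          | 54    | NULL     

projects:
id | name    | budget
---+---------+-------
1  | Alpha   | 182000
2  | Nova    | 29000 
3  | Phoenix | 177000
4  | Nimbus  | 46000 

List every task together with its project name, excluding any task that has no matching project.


INNER JOIN keeps only tasks rows whose project_id matches an id in projects. Walk through each task:
  - task 1 (Document): project_id=4 -> matches Nimbus
  - task 2 (Optimize): project_id=2 -> matches Nova
  - task 3 (Implement): project_id=2 -> matches Nova
  - task 4 (Deploy): project_id=2 -> matches Nova
  - task 5 (Train): project_id=NULL, no match -> dropped
  - task 6 (Migrate): project_id=4 -> matches Nimbus
  - task 7 (Plan): project_id=2 -> matches Nova
So 1 of 7 rows is dropped.

SQL:
SELECT a.name, b.name AS project
FROM tasks a
INNER JOIN projects b ON a.project_id = b.id

Result:
name      | project
----------+--------
Document  | Nimbus 
Optimize  | Nova   
Implement | Nova   
Deploy    | Nova   
Migrate   | Nimbus 
Plan      | Nova   


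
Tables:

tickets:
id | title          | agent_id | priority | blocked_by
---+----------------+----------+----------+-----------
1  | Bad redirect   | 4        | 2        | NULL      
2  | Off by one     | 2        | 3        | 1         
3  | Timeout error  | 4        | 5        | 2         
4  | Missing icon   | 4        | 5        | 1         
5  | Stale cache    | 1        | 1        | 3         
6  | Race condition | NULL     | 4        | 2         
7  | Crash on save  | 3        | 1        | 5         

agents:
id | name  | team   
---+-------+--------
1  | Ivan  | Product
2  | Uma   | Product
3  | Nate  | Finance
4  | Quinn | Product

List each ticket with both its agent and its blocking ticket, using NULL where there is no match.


Two LEFT JOINs from the same base table tickets: one to agents via agent_id, one to tickets itself via blocked_by. Both are LEFT so every ticket is preserved.
Match against agents:
  - ticket 1 (Bad redirect): agent_id=4 -> matches Quinn
  - ticket 2 (Off by one): agent_id=2 -> matches Uma
  - ticket 3 (Timeout error): agent_id=4 -> matches Quinn
  - ticket 4 (Missing icon): agent_id=4 -> matches Quinn
  - ticket 5 (Stale cache): agent_id=1 -> matches Ivan
  - ticket 6 (Race condition): agent_id=NULL, no match -> kept with NULL
  - ticket 7 (Crash on save): agent_id=3 -> matches Nate
Match against tickets (self):
  - ticket 1 (Bad redirect): blocked_by=NULL -> NULL
  - ticket 2 (Off by one): blocked_by=1 -> Bad redirect
  - ticket 3 (Timeout error): blocked_by=2 -> Off by one
  - ticket 4 (Missing icon): blocked_by=1 -> Bad redirect
  - ticket 5 (Stale cache): blocked_by=3 -> Timeout error
  - ticket 6 (Race condition): blocked_by=2 -> Off by one
  - ticket 7 (Crash on save): blocked_by=5 -> Stale cache

SQL:
SELECT a.title, b.name AS agent, c.title AS blocked_by
FROM tickets a
LEFT JOIN agents b ON a.agent_id = b.id
LEFT JOIN tickets c ON a.blocked_by = c.id

Result:
title          | agent | blocked_by   
---------------+-------+--------------
Bad redirect   | Quinn | NULL         
Off by one     | Uma   | Bad redirect 
Timeout error  | Quinn | Off by one   
Missing icon   | Quinn | Bad redirect 
Stale cache    | Ivan  | Timeout error
Race condition | NULL  | Off by one   
Crash on save  | Nate  | Stale cache  


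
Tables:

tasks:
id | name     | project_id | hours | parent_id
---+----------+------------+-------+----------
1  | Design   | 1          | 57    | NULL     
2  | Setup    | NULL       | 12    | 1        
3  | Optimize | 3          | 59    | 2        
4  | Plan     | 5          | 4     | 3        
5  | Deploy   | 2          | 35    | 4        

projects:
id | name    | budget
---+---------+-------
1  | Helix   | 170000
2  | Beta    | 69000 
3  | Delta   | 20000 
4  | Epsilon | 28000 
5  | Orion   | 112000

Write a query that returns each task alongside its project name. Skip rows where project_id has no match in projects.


INNER JOIN keeps only tasks rows whose project_id matches an id in projects. Walk through each task:
  - task 1 (Design): project_id=1 -> matches Helix
  - task 2 (Setup): project_id=NULL, no match -> dropped
  - task 3 (Optimize): project_id=3 -> matches Delta
  - task 4 (Plan): project_id=5 -> matches Orion
  - task 5 (Deploy): project_id=2 -> matches Beta
So 1 of 5 rows is dropped.

SQL:
SELECT a.name, b.name AS project
FROM tasks a
INNER JOIN projects b ON a.project_id = b.id

Result:
name     | project
---------+--------
Design   | Helix  
Optimize | Delta  
Plan     | Orion  
Deploy   | Beta   


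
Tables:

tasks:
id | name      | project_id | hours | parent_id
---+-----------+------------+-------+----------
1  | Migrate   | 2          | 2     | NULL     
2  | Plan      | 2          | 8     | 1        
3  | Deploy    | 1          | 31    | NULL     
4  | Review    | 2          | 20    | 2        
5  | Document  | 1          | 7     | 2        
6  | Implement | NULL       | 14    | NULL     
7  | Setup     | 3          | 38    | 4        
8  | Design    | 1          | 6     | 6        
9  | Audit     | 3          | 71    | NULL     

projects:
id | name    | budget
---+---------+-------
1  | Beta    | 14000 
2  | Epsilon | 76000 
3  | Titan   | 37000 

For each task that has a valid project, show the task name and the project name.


INNER JOIN keeps only tasks rows whose project_id matches an id in projects. Walk through each task:
  - task 1 (Migrate): project_id=2 -> matches Epsilon
  - task 2 (Plan): project_id=2 -> matches Epsilon
  - task 3 (Deploy): project_id=1 -> matches Beta
  - task 4 (Review): project_id=2 -> matches Epsilon
  - task 5 (Document): project_id=1 -> matches Beta
  - task 6 (Implement): project_id=NULL, no match -> dropped
  - task 7 (Setup): project_id=3 -> matches Titan
  - task 8 (Design): project_id=1 -> matches Beta
  - task 9 (Audit): project_id=3 -> matches Titan
So 1 of 9 rows is dropped.

SQL:
SELECT a.name, b.name AS project
FROM tasks a
INNER JOIN projects b ON a.project_id = b.id

Result:
name     | project
---------+--------
Migrate  | Epsilon
Plan     | Epsilon
Deploy   | Beta   
Review   | Epsilon
Document | Beta   
Setup    | Titan  
Design   | Beta   
Audit    | Titan  


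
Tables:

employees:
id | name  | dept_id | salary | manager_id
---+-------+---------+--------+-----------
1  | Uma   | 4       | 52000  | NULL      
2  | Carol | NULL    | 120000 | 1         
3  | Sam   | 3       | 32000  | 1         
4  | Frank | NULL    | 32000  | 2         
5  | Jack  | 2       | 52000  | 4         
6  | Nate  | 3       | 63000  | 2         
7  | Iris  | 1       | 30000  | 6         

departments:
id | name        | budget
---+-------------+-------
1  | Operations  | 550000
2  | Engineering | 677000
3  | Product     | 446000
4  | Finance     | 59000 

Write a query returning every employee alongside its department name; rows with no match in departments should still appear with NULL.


LEFT JOIN keeps every row from employees (the left table); where dept_id has no match in departments, the department columns become NULL. Walk through each employee:
  - employee 1 (Uma): dept_id=4 -> matches Finance
  - employee 2 (Carol): dept_id=NULL, no match -> kept with NULL
  - employee 3 (Sam): dept_id=3 -> matches Product
  - employee 4 (Frank): dept_id=NULL, no match -> kept with NULL
  - employee 5 (Jack): dept_id=2 -> matches Engineering
  - employee 6 (Nate): dept_id=3 -> matches Product
  - employee 7 (Iris): dept_id=1 -> matches Operations
All 7 rows appear; 2 have NULL department.

SQL:
SELECT a.name, b.name AS department
FROM employees a
LEFT JOIN departments b ON a.dept_id = b.id

Result:
name  | department 
------+------------
Uma   | Finance    
Carol | NULL       
Sam   | Product    
Frank | NULL       
Jack  | Engineering
Nate  | Product    
Iris  | Operations 


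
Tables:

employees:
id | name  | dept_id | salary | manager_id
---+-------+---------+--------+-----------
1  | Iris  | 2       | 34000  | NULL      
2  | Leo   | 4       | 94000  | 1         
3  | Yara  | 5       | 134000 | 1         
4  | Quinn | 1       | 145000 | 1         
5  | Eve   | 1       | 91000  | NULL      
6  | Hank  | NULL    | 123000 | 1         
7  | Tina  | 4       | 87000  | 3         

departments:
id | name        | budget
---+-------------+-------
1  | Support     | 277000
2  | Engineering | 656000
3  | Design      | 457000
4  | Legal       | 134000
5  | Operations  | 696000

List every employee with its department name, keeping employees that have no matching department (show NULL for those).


LEFT JOIN keeps every row from employees (the left table); where dept_id has no match in departments, the department columns become NULL. Walk through each employee:
  - employee 1 (Iris): dept_id=2 -> matches Engineering
  - employee 2 (Leo): dept_id=4 -> matches Legal
  - employee 3 (Yara): dept_id=5 -> matches Operations
  - employee 4 (Quinn): dept_id=1 -> matches Support
  - employee 5 (Eve): dept_id=1 -> matches Support
  - employee 6 (Hank): dept_id=NULL, no match -> kept with NULL
  - employee 7 (Tina): dept_id=4 -> matches Legal
All 7 rows appear; 1 has NULL department.

SQL:
SELECT a.name, b.name AS department
FROM employees a
LEFT JOIN departments b ON a.dept_id = b.id

Result:
name  | department 
------+------------
Iris  | Engineering
Leo   | Legal      
Yara  | Operations 
Quinn | Support    
Eve   | Support    
Hank  | NULL       
Tina  | Legal      


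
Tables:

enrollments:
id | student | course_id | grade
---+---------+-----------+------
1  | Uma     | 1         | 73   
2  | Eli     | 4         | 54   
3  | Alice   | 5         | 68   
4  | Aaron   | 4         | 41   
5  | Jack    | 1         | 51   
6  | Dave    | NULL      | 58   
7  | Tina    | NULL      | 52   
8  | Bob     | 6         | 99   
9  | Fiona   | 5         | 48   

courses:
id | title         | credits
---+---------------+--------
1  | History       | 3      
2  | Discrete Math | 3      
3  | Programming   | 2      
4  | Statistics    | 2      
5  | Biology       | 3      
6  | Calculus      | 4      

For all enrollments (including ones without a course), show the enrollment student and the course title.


LEFT JOIN keeps every row from enrollments (the left table); where course_id has no match in courses, the course columns become NULL. Walk through each enrollment:
  - enrollment 1 (Uma): course_id=1 -> matches History
  - enrollment 2 (Eli): course_id=4 -> matches Statistics
  - enrollment 3 (Alice): course_id=5 -> matches Biology
  - enrollment 4 (Aaron): course_id=4 -> matches Statistics
  - enrollment 5 (Jack): course_id=1 -> matches History
  - enrollment 6 (Dave): course_id=NULL, no match -> kept with NULL
  - enrollment 7 (Tina): course_id=NULL, no match -> kept with NULL
  - enrollment 8 (Bob): course_id=6 -> matches Calculus
  - enrollment 9 (Fiona): course_id=5 -> matches Biology
All 9 rows appear; 2 have NULL course.

SQL:
SELECT a.student, b.title AS course
FROM enrollments a
LEFT JOIN courses b ON a.course_id = b.id

Result:
student | course    
--------+-----------
Uma     | History   
Eli     | Statistics
Alice   | Biology   
Aaron   | Statistics
Jack    | History   
Dave    | NULL      
Tina    | NULL      
Bob     | Calculus  
Fiona   | Biology   


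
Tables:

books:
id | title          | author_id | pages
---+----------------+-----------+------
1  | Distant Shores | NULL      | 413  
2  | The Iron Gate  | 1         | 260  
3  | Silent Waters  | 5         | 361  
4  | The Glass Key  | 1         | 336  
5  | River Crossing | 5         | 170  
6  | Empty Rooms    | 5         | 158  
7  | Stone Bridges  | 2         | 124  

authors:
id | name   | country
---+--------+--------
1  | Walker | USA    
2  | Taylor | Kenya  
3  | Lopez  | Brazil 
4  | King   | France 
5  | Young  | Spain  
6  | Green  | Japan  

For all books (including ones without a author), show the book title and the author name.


LEFT JOIN keeps every row from books (the left table); where author_id has no match in authors, the author columns become NULL. Walk through each book:
  - book 1 (Distant Shores): author_id=NULL, no match -> kept with NULL
  - book 2 (The Iron Gate): author_id=1 -> matches Walker
  - book 3 (Silent Waters): author_id=5 -> matches Young
  - book 4 (The Glass Key): author_id=1 -> matches Walker
  - book 5 (River Crossing): author_id=5 -> matches Young
  - book 6 (Empty Rooms): author_id=5 -> matches Young
  - book 7 (Stone Bridges): author_id=2 -> matches Taylor
All 7 rows appear; 1 has NULL author.

SQL:
SELECT a.title, b.name AS author
FROM books a
LEFT JOIN authors b ON a.author_id = b.id

Result:
title          | author
---------------+-------
Distant Shores | NULL  
The Iron Gate  | Walker
Silent Waters  | Young 
The Glass Key  | Walker
River Crossing | Young 
Empty Rooms    | Young 
Stone Bridges  | Taylor


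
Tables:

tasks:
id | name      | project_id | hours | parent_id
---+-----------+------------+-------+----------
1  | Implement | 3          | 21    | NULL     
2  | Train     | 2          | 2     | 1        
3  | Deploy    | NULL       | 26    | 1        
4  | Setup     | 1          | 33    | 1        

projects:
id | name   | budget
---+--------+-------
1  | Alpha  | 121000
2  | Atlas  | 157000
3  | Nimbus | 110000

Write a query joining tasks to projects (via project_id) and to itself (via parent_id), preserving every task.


Two LEFT JOINs from the same base table tasks: one to projects via project_id, one to tasks itself via parent_id. Both are LEFT so every task is preserved.
Match against projects:
  - task 1 (Implement): project_id=3 -> matches Nimbus
  - task 2 (Train): project_id=2 -> matches Atlas
  - task 3 (Deploy): project_id=NULL, no match -> kept with NULL
  - task 4 (Setup): project_id=1 -> matches Alpha
Match against tasks (self):
  - task 1 (Implement): parent_id=NULL -> NULL
  - task 2 (Train): parent_id=1 -> Implement
  - task 3 (Deploy): parent_id=1 -> Implement
  - task 4 (Setup): parent_id=1 -> Implement

SQL:
SELECT a.name, b.name AS project, c.name AS parent
FROM tasks a
LEFT JOIN projects b ON a.project_id = b.id
LEFT JOIN tasks c ON a.parent_id = c.id

Result:
name      | project | parent   
----------+---------+----------
Implement | Nimbus  | NULL     
Train     | Atlas   | Implement
Deploy    | NULL    | Implement
Setup     | Alpha   | Implement


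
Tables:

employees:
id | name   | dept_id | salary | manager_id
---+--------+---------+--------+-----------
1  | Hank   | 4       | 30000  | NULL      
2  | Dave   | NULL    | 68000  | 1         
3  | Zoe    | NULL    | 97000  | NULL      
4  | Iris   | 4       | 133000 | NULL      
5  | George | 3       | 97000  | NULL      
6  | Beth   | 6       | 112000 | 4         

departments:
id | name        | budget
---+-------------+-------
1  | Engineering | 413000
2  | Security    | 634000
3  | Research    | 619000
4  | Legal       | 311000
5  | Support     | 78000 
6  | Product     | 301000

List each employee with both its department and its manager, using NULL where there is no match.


Two LEFT JOINs from the same base table employees: one to departments via dept_id, one to employees itself via manager_id. Both are LEFT so every employee is preserved.
Match against departments:
  - employee 1 (Hank): dept_id=4 -> matches Legal
  - employee 2 (Dave): dept_id=NULL, no match -> kept with NULL
  - employee 3 (Zoe): dept_id=NULL, no match -> kept with NULL
  - employee 4 (Iris): dept_id=4 -> matches Legal
  - employee 5 (George): dept_id=3 -> matches Research
  - employee 6 (Beth): dept_id=6 -> matches Product
Match against employees (self):
  - employee 1 (Hank): manager_id=NULL -> NULL
  - employee 2 (Dave): manager_id=1 -> Hank
  - employee 3 (Zoe): manager_id=NULL -> NULL
  - employee 4 (Iris): manager_id=NULL -> NULL
  - employee 5 (George): manager_id=NULL -> NULL
  - employee 6 (Beth): manager_id=4 -> Iris

SQL:
SELECT a.name, b.name AS department, c.name AS manager
FROM employees a
LEFT JOIN departments b ON a.dept_id = b.id
LEFT JOIN employees c ON a.manager_id = c.id

Result:
name   | department | manager
-------+------------+--------
Hank   | Legal      | NULL   
Dave   | NULL       | Hank   
Zoe    | NULL       | NULL   
Iris   | Legal      | NULL   
George | Research   | NULL   
Beth   | Product    | Iris   


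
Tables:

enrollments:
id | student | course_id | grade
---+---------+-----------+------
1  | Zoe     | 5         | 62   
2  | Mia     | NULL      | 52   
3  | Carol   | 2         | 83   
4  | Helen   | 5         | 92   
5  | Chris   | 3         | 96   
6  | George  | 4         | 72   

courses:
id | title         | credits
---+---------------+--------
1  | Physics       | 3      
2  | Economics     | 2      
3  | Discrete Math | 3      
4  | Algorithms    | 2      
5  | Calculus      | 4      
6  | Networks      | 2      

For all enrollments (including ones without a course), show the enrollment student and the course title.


LEFT JOIN keeps every row from enrollments (the left table); where course_id has no match in courses, the course columns become NULL. Walk through each enrollment:
  - enrollment 1 (Zoe): course_id=5 -> matches Calculus
  - enrollment 2 (Mia): course_id=NULL, no match -> kept with NULL
  - enrollment 3 (Carol): course_id=2 -> matches Economics
  - enrollment 4 (Helen): course_id=5 -> matches Calculus
  - enrollment 5 (Chris): course_id=3 -> matches Discrete Math
  - enrollment 6 (George): course_id=4 -> matches Algorithms
All 6 rows appear; 1 has NULL course.

SQL:
SELECT a.student, b.title AS course
FROM enrollments a
LEFT JOIN courses b ON a.course_id = b.id

Result:
student | course       
--------+--------------
Zoe     | Calculus     
Mia     | NULL         
Carol   | Economics    
Helen   | Calculus     
Chris   | Discrete Math
George  | Algorithms   


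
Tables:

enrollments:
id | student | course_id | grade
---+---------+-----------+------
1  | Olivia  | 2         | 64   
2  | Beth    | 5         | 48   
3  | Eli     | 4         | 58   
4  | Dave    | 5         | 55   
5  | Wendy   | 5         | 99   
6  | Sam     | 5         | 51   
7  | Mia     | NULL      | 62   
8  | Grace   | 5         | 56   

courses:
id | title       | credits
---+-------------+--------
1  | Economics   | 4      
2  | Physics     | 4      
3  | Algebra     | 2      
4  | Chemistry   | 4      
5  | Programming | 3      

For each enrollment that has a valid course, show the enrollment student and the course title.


INNER JOIN keeps only enrollments rows whose course_id matches an id in courses. Walk through each enrollment:
  - enrollment 1 (Olivia): course_id=2 -> matches Physics
  - enrollment 2 (Beth): course_id=5 -> matches Programming
  - enrollment 3 (Eli): course_id=4 -> matches Chemistry
  - enrollment 4 (Dave): course_id=5 -> matches Programming
  - enrollment 5 (Wendy): course_id=5 -> matches Programming
  - enrollment 6 (Sam): course_id=5 -> matches Programming
  - enrollment 7 (Mia): course_id=NULL, no match -> dropped
  - enrollment 8 (Grace): course_id=5 -> matches Programming
So 1 of 8 rows is dropped.

SQL:
SELECT a.student, b.title AS course
FROM enrollments a
INNER JOIN courses b ON a.course_id = b.id

Result:
student | course     
--------+------------
Olivia  | Physics    
Beth    | Programming
Eli     | Chemistry  
Dave    | Programming
Wendy   | Programming
Sam     | Programming
Grace   | Programming


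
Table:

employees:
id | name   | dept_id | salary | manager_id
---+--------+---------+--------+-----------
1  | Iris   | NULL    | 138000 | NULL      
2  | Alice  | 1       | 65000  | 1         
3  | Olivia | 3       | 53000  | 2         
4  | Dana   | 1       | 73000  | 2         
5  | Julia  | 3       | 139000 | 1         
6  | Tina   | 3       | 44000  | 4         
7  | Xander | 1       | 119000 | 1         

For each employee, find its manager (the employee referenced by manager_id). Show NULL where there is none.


This is a self-join: employees is joined to a second copy of itself, matching each row's manager_id to another row's id. Use LEFT JOIN so rows with manager_id=NULL are kept.
  - employee 1 (Iris): manager_id=NULL -> NULL
  - employee 2 (Alice): manager_id=1 -> Iris
  - employee 3 (Olivia): manager_id=2 -> Alice
  - employee 4 (Dana): manager_id=2 -> Alice
  - employee 5 (Julia): manager_id=1 -> Iris
  - employee 6 (Tina): manager_id=4 -> Dana
  - employee 7 (Xander): manager_id=1 -> Iris

SQL:
SELECT a.name AS item, b.name AS manager
FROM employees a
LEFT JOIN employees b ON a.manager_id = b.id

Result:
item   | manager
-------+--------
Iris   | NULL   
Alice  | Iris   
Olivia | Alice  
Dana   | Alice  
Julia  | Iris   
Tina   | Dana   
Xander | Iris   


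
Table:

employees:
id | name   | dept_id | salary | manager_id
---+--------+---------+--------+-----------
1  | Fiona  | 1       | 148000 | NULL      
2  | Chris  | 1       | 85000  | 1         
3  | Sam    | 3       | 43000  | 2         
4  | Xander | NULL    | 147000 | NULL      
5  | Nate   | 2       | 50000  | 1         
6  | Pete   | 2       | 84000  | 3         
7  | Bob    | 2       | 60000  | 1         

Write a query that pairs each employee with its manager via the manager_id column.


This is a self-join: employees is joined to a second copy of itself, matching each row's manager_id to another row's id. Use LEFT JOIN so rows with manager_id=NULL are kept.
  - employee 1 (Fiona): manager_id=NULL -> NULL
  - employee 2 (Chris): manager_id=1 -> Fiona
  - employee 3 (Sam): manager_id=2 -> Chris
  - employee 4 (Xander): manager_id=NULL -> NULL
  - employee 5 (Nate): manager_id=1 -> Fiona
  - employee 6 (Pete): manager_id=3 -> Sam
  - employee 7 (Bob): manager_id=1 -> Fiona

SQL:
SELECT a.name AS item, b.name AS manager
FROM employees a
LEFT JOIN employees b ON a.manager_id = b.id

Result:
item   | manager
-------+--------
Fiona  | NULL   
Chris  | Fiona  
Sam    | Chris  
Xander | NULL   
Nate   | Fiona  
Pete   | Sam    
Bob    | Fiona  


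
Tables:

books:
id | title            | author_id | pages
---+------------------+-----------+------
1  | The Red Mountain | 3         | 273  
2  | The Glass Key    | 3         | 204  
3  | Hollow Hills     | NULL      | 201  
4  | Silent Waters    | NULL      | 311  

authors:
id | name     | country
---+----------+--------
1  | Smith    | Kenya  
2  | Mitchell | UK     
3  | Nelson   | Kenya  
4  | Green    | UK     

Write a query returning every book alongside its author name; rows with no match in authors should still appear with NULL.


LEFT JOIN keeps every row from books (the left table); where author_id has no match in authors, the author columns become NULL. Walk through each book:
  - book 1 (The Red Mountain): author_id=3 -> matches Nelson
  - book 2 (The Glass Key): author_id=3 -> matches Nelson
  - book 3 (Hollow Hills): author_id=NULL, no match -> kept with NULL
  - book 4 (Silent Waters): author_id=NULL, no match -> kept with NULL
All 4 rows appear; 2 have NULL author.

SQL:
SELECT a.title, b.name AS author
FROM books a
LEFT JOIN authors b ON a.author_id = b.id

Result:
title            | author
-----------------+-------
The Red Mountain | Nelson
The Glass Key    | Nelson
Hollow Hills     | NULL  
Silent Waters    | NULL  


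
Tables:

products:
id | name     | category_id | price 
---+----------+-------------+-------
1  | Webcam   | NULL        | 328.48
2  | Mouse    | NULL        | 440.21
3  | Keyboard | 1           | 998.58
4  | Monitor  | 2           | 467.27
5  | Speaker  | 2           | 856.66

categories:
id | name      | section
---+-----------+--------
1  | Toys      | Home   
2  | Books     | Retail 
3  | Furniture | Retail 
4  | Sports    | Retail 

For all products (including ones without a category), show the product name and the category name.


LEFT JOIN keeps every row from products (the left table); where category_id has no match in categories, the category columns become NULL. Walk through each product:
  - product 1 (Webcam): category_id=NULL, no match -> kept with NULL
  - product 2 (Mouse): category_id=NULL, no match -> kept with NULL
  - product 3 (Keyboard): category_id=1 -> matches Toys
  - product 4 (Monitor): category_id=2 -> matches Books
  - product 5 (Speaker): category_id=2 -> matches Books
All 5 rows appear; 2 have NULL category.

SQL:
SELECT a.name, b.name AS category
FROM products a
LEFT JOIN categories b ON a.category_id = b.id

Result:
name     | category
---------+---------
Webcam   | NULL    
Mouse    | NULL    
Keyboard | Toys    
Monitor  | Books   
Speaker  | Books   


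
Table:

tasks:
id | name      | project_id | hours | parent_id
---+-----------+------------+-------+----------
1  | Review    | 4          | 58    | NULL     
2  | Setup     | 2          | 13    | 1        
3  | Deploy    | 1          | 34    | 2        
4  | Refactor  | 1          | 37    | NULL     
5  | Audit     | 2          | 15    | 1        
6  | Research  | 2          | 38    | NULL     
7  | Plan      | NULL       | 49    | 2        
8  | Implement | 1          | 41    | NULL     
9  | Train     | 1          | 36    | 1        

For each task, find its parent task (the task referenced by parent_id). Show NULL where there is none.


This is a self-join: tasks is joined to a second copy of itself, matching each row's parent_id to another row's id. Use LEFT JOIN so rows with parent_id=NULL are kept.
  - task 1 (Review): parent_id=NULL -> NULL
  - task 2 (Setup): parent_id=1 -> Review
  - task 3 (Deploy): parent_id=2 -> Setup
  - task 4 (Refactor): parent_id=NULL -> NULL
  - task 5 (Audit): parent_id=1 -> Review
  - task 6 (Research): parent_id=NULL -> NULL
  - task 7 (Plan): parent_id=2 -> Setup
  - task 8 (Implement): parent_id=NULL -> NULL
  - task 9 (Train): parent_id=1 -> Review

SQL:
SELECT a.name AS item, b.name AS parent
FROM tasks a
LEFT JOIN tasks b ON a.parent_id = b.id

Result:
item      | parent
----------+-------
Review    | NULL  
Setup     | Review
Deploy    | Setup 
Refactor  | NULL  
Audit     | Review
Research  | NULL  
Plan      | Setup 
Implement | NULL  
Train     | Review


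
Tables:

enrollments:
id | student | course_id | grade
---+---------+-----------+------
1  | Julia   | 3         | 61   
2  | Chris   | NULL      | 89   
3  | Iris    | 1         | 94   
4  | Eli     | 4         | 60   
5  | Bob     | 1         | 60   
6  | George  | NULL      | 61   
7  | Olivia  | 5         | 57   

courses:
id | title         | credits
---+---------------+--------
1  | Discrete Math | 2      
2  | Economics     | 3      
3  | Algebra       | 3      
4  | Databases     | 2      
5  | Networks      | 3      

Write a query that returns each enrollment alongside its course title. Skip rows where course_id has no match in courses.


INNER JOIN keeps only enrollments rows whose course_id matches an id in courses. Walk through each enrollment:
  - enrollment 1 (Julia): course_id=3 -> matches Algebra
  - enrollment 2 (Chris): course_id=NULL, no match -> dropped
  - enrollment 3 (Iris): course_id=1 -> matches Discrete Math
  - enrollment 4 (Eli): course_id=4 -> matches Databases
  - enrollment 5 (Bob): course_id=1 -> matches Discrete Math
  - enrollment 6 (George): course_id=NULL, no match -> dropped
  - enrollment 7 (Olivia): course_id=5 -> matches Networks
So 2 of 7 rows are dropped.

SQL:
SELECT a.student, b.title AS course
FROM enrollments a
INNER JOIN courses b ON a.course_id = b.id

Result:
student | course       
--------+--------------
Julia   | Algebra      
Iris    | Discrete Math
Eli     | Databases    
Bob     | Discrete Math
Olivia  | Networks     


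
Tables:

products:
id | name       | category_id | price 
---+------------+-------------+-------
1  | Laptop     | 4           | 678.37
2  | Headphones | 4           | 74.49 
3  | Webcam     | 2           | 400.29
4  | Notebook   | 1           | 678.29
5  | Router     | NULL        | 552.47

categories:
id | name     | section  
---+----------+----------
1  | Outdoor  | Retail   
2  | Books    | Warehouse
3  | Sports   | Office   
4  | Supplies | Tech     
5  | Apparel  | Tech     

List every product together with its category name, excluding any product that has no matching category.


INNER JOIN keeps only products rows whose category_id matches an id in categories. Walk through each product:
  - product 1 (Laptop): category_id=4 -> matches Supplies
  - product 2 (Headphones): category_id=4 -> matches Supplies
  - product 3 (Webcam): category_id=2 -> matches Books
  - product 4 (Notebook): category_id=1 -> matches Outdoor
  - product 5 (Router): category_id=NULL, no match -> dropped
So 1 of 5 rows is dropped.

SQL:
SELECT a.name, b.name AS category
FROM products a
INNER JOIN categories b ON a.category_id = b.id

Result:
name       | category
-----------+---------
Laptop     | Supplies
Headphones | Supplies
Webcam     | Books   
Notebook   | Outdoor 


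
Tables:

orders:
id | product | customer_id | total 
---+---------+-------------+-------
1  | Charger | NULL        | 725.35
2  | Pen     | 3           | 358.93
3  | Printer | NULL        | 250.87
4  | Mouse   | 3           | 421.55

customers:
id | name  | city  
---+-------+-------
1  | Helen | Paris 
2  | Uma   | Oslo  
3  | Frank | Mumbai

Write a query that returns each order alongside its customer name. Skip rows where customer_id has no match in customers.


INNER JOIN keeps only orders rows whose customer_id matches an id in customers. Walk through each order:
  - order 1 (Charger): customer_id=NULL, no match -> dropped
  - order 2 (Pen): customer_id=3 -> matches Frank
  - order 3 (Printer): customer_id=NULL, no match -> dropped
  - order 4 (Mouse): customer_id=3 -> matches Frank
So 2 of 4 rows are dropped.

SQL:
SELECT a.product, b.name AS customer
FROM orders a
INNER JOIN customers b ON a.customer_id = b.id

Result:
product | customer
--------+---------
Pen     | Frank   
Mouse   | Frank   


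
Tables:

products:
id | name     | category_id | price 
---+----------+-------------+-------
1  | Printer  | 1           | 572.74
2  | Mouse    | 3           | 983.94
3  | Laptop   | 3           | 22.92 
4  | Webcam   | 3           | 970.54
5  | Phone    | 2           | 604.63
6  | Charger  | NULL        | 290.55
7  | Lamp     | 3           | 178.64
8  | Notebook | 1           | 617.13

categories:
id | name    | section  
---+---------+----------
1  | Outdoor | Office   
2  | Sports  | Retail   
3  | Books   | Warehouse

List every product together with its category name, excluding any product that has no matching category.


INNER JOIN keeps only products rows whose category_id matches an id in categories. Walk through each product:
  - product 1 (Printer): category_id=1 -> matches Outdoor
  - product 2 (Mouse): category_id=3 -> matches Books
  - product 3 (Laptop): category_id=3 -> matches Books
  - product 4 (Webcam): category_id=3 -> matches Books
  - product 5 (Phone): category_id=2 -> matches Sports
  - product 6 (Charger): category_id=NULL, no match -> dropped
  - product 7 (Lamp): category_id=3 -> matches Books
  - product 8 (Notebook): category_id=1 -> matches Outdoor
So 1 of 8 rows is dropped.

SQL:
SELECT a.name, b.name AS category
FROM products a
INNER JOIN categories b ON a.category_id = b.id

Result:
name     | category
---------+---------
Printer  | Outdoor 
Mouse    | Books   
Laptop   | Books   
Webcam   | Books   
Phone    | Sports  
Lamp     | Books   
Notebook | Outdoor 


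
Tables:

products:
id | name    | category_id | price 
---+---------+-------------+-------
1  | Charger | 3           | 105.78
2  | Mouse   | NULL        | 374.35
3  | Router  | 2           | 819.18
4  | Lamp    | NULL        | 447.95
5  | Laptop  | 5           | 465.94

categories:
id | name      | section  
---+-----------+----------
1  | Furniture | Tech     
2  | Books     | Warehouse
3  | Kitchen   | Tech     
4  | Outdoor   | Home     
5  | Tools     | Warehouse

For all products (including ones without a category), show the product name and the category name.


LEFT JOIN keeps every row from products (the left table); where category_id has no match in categories, the category columns become NULL. Walk through each product:
  - product 1 (Charger): category_id=3 -> matches Kitchen
  - product 2 (Mouse): category_id=NULL, no match -> kept with NULL
  - product 3 (Router): category_id=2 -> matches Books
  - product 4 (Lamp): category_id=NULL, no match -> kept with NULL
  - product 5 (Laptop): category_id=5 -> matches Tools
All 5 rows appear; 2 have NULL category.

SQL:
SELECT a.name, b.name AS category
FROM products a
LEFT JOIN categories b ON a.category_id = b.id

Result:
name    | category
--------+---------
Charger | Kitchen 
Mouse   | NULL    
Router  | Books   
Lamp    | NULL    
Laptop  | Tools   


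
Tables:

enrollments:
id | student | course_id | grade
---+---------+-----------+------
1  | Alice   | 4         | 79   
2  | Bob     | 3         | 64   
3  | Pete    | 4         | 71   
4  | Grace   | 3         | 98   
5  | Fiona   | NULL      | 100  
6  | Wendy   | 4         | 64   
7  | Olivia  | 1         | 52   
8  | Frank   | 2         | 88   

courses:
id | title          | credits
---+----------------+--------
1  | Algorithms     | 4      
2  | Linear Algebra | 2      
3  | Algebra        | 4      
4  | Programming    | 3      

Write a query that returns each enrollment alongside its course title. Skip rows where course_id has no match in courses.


INNER JOIN keeps only enrollments rows whose course_id matches an id in courses. Walk through each enrollment:
  - enrollment 1 (Alice): course_id=4 -> matches Programming
  - enrollment 2 (Bob): course_id=3 -> matches Algebra
  - enrollment 3 (Pete): course_id=4 -> matches Programming
  - enrollment 4 (Grace): course_id=3 -> matches Algebra
  - enrollment 5 (Fiona): course_id=NULL, no match -> dropped
  - enrollment 6 (Wendy): course_id=4 -> matches Programming
  - enrollment 7 (Olivia): course_id=1 -> matches Algorithms
  - enrollment 8 (Frank): course_id=2 -> matches Linear Algebra
So 1 of 8 rows is dropped.

SQL:
SELECT a.student, b.title AS course
FROM enrollments a
INNER JOIN courses b ON a.course_id = b.id

Result:
student | course        
--------+---------------
Alice   | Programming   
Bob     | Algebra       
Pete    | Programming   
Grace   | Algebra       
Wendy   | Programming   
Olivia  | Algorithms    
Frank   | Linear Algebra


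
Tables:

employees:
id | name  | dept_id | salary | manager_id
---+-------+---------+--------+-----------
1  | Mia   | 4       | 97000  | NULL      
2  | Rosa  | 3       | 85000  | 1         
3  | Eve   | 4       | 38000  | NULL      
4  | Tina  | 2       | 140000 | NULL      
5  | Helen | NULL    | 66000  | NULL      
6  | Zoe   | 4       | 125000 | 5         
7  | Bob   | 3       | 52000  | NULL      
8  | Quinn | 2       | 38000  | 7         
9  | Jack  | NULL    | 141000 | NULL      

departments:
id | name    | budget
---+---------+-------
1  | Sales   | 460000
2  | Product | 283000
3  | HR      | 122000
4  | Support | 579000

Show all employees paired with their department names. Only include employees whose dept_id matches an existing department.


INNER JOIN keeps only employees rows whose dept_id matches an id in departments. Walk through each employee:
  - employee 1 (Mia): dept_id=4 -> matches Support
  - employee 2 (Rosa): dept_id=3 -> matches HR
  - employee 3 (Eve): dept_id=4 -> matches Support
  - employee 4 (Tina): dept_id=2 -> matches Product
  - employee 5 (Helen): dept_id=NULL, no match -> dropped
  - employee 6 (Zoe): dept_id=4 -> matches Support
  - employee 7 (Bob): dept_id=3 -> matches HR
  - employee 8 (Quinn): dept_id=2 -> matches Product
  - employee 9 (Jack): dept_id=NULL, no match -> dropped
So 2 of 9 rows are dropped.

SQL:
SELECT a.name, b.name AS department
FROM employees a
INNER JOIN departments b ON a.dept_id = b.id

Result:
name  | department
------+-----------
Mia   | Support   
Rosa  | HR        
Eve   | Support   
Tina  | Product   
Zoe   | Support   
Bob   | HR        
Quinn | Product   
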